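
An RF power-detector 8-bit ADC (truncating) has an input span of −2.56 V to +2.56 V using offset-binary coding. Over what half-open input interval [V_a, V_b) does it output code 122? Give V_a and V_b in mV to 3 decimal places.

[-120.000 mV, -100.000 mV)

LSB = 5.12/2^8 = 20.000 mV.
V_a = V_low + 122·LSB = -0.12 V; V_b = V_low + 123·LSB = -0.1 V.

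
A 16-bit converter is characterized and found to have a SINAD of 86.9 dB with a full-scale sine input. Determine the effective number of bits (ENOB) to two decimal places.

ENOB = (SINAD − 1.76) / 6.02 = (86.9 − 1.76)/6.02 = 14.143.

14.14 bits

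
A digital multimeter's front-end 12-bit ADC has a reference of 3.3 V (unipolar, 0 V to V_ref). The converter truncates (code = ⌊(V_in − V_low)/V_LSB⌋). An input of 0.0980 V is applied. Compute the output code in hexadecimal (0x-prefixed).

Full-scale span = 3.3 V; LSB = 3.3/2^12 = 0.806 mV.
(0.0980 − 0) / 0.000805664 = 121.639 LSBs.
Floor → code 121.
In hexadecimal (0x-prefixed): 0x79.

code 0x79 (decimal 121)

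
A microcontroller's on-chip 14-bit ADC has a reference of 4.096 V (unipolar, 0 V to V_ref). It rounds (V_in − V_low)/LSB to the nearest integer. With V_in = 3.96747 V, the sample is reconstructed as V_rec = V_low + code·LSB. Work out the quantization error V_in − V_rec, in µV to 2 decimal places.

Step size: 4.096 V ÷ 2^14 = 250.00 µV.
(3.96747 − 0)/0.00025 = 15869.8800; round gives code 15870.
Code 15870 maps back to 0 + 15870×0.00025 V = 3.9675 V.
V_in − V_rec = -3e-05 V = -30.00 µV.

-30.00 µV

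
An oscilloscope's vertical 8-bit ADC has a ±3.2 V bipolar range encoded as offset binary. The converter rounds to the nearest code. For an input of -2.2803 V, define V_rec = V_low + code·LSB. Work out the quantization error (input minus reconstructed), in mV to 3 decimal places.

LSB = 6.4/2^8 = 25.000 mV.
(-2.2803 − (−3.2))/0.025 = 36.7880; round gives code 37.
V_rec = (−3.2) + 37·0.025 = -2.275 V.
V_in − V_rec = -0.0053 V = -5.300 mV.

-5.300 mV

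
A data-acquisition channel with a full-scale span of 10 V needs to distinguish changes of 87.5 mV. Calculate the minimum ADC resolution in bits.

Number of steps required ≥ 10 V / 87.5 mV = 114.29.
Need 2^N ≥ 114.29; 2^6 = 64, 2^7 = 128.
Minimum N = 7.

7 bits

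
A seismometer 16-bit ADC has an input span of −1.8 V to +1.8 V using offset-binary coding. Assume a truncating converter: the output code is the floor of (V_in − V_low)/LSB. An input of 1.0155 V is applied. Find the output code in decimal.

Full-scale span = 3.6 V; LSB = 3.6/2^16 = 54.93 µV.
(1.0155 − (−1.8)) / 5.49316e-05 = 51254.613 LSBs.
⌊·⌋(51254.613) = 51254.

code 51254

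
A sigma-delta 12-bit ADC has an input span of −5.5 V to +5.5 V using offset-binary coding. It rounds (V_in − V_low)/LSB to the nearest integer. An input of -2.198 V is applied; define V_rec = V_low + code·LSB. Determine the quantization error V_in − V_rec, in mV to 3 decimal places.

-1.223 mV

LSB = 11/2^12 = 2.686 mV.
(V_in − V_low)/LSB = (-2.198 − (−5.5))/0.00268555 = 1229.5447 → code 1230 (round).
Reconstructed: -2.1967773 V.
V_in − V_rec = -0.00122266 V = -1.223 mV.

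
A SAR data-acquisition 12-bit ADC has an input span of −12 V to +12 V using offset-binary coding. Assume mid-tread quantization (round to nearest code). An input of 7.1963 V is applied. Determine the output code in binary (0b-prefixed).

code 0b110011001100 (decimal 3276)

Full-scale span = 24 V; LSB = 24/2^12 = 5.859 mV.
(7.1963 − (−12)) / 0.00585938 = 3276.169 LSBs.
So the output code is 3276.
In binary (0b-prefixed): 0b110011001100.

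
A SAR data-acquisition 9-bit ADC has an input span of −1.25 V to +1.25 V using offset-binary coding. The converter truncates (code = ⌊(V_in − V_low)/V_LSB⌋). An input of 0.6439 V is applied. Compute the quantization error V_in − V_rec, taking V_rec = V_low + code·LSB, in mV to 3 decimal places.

Step size: 2.5 V ÷ 2^9 = 4.883 mV.
(0.6439 − (−1.25))/0.00488281 = 387.8707; ⌊·⌋ gives code 387.
V_rec = (−1.25) + 387·0.00488281 = 0.63964844 V.
V_in − V_rec = 0.00425156 V = 4.252 mV.

4.252 mV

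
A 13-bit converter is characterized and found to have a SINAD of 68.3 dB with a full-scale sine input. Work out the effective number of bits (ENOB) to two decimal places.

ENOB = (SINAD − 1.76) / 6.02 = (68.3 − 1.76)/6.02 = 11.053.

11.05 bits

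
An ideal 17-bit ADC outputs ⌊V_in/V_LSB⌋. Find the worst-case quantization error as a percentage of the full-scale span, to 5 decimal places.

0.00076 %

Truncating → worst-case error = 1 LSB = V_FS/2^17, so 100/131072 = 0.000762939 % of full scale.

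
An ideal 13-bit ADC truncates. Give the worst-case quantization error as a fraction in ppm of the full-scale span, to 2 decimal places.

122.07 ppm

Truncating → worst-case error = 1 LSB = V_FS/2^13, so 1e+06/8192 = 122.07 ppm of full scale.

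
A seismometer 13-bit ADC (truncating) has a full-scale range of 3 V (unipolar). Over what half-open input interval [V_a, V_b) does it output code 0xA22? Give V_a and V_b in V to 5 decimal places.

LSB = 3/2^13 = 366.21 µV.
Code 0xA22 = 2594 decimal.
V_a = V_low + 2594·LSB = 0.949951 V; V_b = V_low + 2595·LSB = 0.950317 V.

[0.94995 V, 0.95032 V)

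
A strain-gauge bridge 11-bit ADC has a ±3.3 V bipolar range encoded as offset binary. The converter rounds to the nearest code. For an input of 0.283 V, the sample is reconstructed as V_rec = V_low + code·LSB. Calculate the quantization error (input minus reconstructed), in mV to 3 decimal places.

LSB = 6.6/2^11 = 3.223 mV.
(0.283 − (−3.3))/0.00322266 = 1111.8158; round gives code 1112.
Code 1112 maps back to (−3.3) + 1112×0.00322266 V = 0.28359375 V.
Error = 0.283 − 0.28359375 = -0.00059375 V = -0.594 mV.

-0.594 mV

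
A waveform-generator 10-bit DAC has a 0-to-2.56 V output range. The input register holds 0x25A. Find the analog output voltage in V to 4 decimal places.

LSB = 2.56 V / 2^10 = 2.500 mV.
Code 0x25A = 602 decimal.
V_out = 0 + 602 × 0.0025 V = 1.505 V.

1.5050 V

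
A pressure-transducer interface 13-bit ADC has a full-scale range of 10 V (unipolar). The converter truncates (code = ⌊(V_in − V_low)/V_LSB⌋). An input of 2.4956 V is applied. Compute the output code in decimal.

code 2044

With 8192 levels over 10 V, one step is 1.221 mV.
Input sits at 2044.396 steps above V_low.
⌊·⌋(2044.396) = 2044.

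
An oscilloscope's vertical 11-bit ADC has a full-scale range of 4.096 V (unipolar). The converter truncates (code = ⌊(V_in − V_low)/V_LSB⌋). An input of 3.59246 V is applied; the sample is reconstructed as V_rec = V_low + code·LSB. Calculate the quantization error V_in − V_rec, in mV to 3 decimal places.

0.460 mV

Step size: 4.096 V ÷ 2^11 = 2.000 mV.
(V_in − V_low)/LSB = (3.59246 − 0)/0.002 = 1796.2300 → code 1796 (floor).
Code 1796 maps back to 0 + 1796×0.002 V = 3.592 V.
V_in − V_rec = 0.00046 V = 0.460 mV.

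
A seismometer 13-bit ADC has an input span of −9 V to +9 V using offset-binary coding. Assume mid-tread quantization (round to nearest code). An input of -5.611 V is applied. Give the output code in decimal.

code 1542

Full-scale span = 18 V; LSB = 18/2^13 = 2.197 mV.
(V_in − V_low)/LSB = (-5.611 − (−9)) / 0.00219727 = 1542.372.
So the output code is 1542.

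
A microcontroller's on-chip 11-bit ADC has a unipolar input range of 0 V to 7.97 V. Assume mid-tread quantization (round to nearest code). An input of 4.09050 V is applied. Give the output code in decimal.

code 1051

Full-scale span = 7.97 V; LSB = 7.97/2^11 = 3.892 mV.
Input sits at 1051.110 steps above V_low.
Round → code 1051.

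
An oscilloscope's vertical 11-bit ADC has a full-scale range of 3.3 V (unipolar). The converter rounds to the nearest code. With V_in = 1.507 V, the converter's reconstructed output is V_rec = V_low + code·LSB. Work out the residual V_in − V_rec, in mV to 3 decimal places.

LSB = 3.3/2^11 = 1.611 mV.
(1.507 − 0)/0.00161133 = 935.2533; round gives code 935.
Code 935 maps back to 0 + 935×0.00161133 V = 1.5065918 V.
Error = 1.507 − 1.5065918 = 0.000408203 V = 0.408 mV.

0.408 mV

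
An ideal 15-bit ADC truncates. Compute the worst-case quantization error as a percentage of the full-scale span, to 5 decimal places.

Truncating → worst-case error = 1 LSB = V_FS/2^15, so 100/32768 = 0.00305176 % of full scale.

0.00305 %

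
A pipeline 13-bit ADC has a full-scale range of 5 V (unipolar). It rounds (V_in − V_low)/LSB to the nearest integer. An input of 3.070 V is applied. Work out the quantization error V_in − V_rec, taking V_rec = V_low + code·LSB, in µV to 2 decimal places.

LSB = 5/2^13 = 0.610 mV.
(V_in − V_low)/LSB = (3.070 − 0)/0.000610352 = 5029.8880 → code 5030 (round).
V_rec = 0 + 5030·0.000610352 = 3.0700684 V.
V_in − V_rec = -6.83594e-05 V = -68.36 µV.

-68.36 µV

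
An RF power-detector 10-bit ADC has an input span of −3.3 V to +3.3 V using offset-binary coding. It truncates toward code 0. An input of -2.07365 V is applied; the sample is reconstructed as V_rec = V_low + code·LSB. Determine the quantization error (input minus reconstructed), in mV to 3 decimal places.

LSB = 6.6/2^10 = 6.445 mV.
(-2.07365 − (−3.3))/0.00644531 = 190.2701; ⌊·⌋ gives code 190.
Reconstructed: -2.0753906 V.
V_in − V_rec = 0.00174062 V = 1.741 mV.

1.741 mV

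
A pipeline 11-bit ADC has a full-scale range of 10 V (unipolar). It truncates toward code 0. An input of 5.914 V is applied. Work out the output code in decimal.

Full-scale span = 10 V; LSB = 10/2^11 = 4.883 mV.
(V_in − V_low)/LSB = (5.914 − 0) / 0.00488281 = 1211.187.
Floor → code 1211.

code 1211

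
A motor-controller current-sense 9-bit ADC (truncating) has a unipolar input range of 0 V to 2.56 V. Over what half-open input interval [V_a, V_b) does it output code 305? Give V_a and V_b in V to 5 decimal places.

[1.52500 V, 1.53000 V)

LSB = 2.56/2^9 = 5.000 mV.
V_a = V_low + 305·LSB = 1.525 V; V_b = V_low + 306·LSB = 1.53 V.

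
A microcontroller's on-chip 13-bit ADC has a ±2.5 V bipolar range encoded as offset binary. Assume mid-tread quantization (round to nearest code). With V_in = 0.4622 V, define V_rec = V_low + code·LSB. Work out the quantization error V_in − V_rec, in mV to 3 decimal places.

One LSB is 5 V / 8192 = 0.610 mV.
(V_in − V_low)/LSB = (0.4622 − (−2.5))/0.000610352 = 4853.2685 → code 4853 (round).
Reconstructed: 0.46203613 V.
Error = 0.4622 − 0.46203613 = 0.000163867 V = 0.164 mV.

0.164 mV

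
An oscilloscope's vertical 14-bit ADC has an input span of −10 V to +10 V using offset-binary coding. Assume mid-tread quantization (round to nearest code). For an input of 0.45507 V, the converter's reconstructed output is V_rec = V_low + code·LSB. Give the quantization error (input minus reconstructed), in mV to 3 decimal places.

LSB = 20/2^14 = 1.221 mV.
(V_in − V_low)/LSB = (0.45507 − (−10))/0.0012207 = 8564.7933 → code 8565 (round).
Reconstructed: 0.45532227 V.
Difference: -0.000252266 V → -0.252 mV.

-0.252 mV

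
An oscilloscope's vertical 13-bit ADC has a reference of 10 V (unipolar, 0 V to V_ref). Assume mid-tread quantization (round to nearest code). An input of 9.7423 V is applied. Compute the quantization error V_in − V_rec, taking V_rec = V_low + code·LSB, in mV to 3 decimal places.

LSB = 10/2^13 = 1.221 mV.
(9.7423 − 0)/0.0012207 = 7980.8922; round gives code 7981.
Reconstructed: 9.7424316 V.
Error = 9.7423 − 9.7424316 = -0.000131641 V = -0.132 mV.

-0.132 mV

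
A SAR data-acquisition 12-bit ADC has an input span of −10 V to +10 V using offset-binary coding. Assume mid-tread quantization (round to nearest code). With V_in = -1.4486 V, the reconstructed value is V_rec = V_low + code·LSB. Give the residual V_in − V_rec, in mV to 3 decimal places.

1.595 mV

One LSB is 20 V / 4096 = 4.883 mV.
(V_in − V_low)/LSB = (-1.4486 − (−10))/0.00488281 = 1751.3267 → code 1751 (round).
V_rec = (−10) + 1751·0.00488281 = -1.4501953 V.
V_in − V_rec = 0.00159531 V = 1.595 mV.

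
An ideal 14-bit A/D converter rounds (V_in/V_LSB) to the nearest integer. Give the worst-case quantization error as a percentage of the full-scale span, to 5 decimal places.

0.00305 %

Rounding → worst-case error = ½ LSB = V_FS/2^15, so 100/32768 = 0.00305176 % of full scale.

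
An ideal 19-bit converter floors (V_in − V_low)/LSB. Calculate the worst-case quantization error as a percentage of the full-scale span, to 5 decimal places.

0.00019 %

Truncating → worst-case error = 1 LSB = V_FS/2^19, so 100/524288 = 0.000190735 % of full scale.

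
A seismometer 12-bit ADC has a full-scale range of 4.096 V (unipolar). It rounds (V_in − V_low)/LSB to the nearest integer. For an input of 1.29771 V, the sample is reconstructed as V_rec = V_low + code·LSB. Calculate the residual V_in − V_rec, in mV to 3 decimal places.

-0.290 mV

One LSB is 4.096 V / 4096 = 1.000 mV.
Scaled input = 1297.7100 LSBs, so code = 1298.
Code 1298 maps back to 0 + 1298×0.001 V = 1.298 V.
V_in − V_rec = -0.00029 V = -0.290 mV.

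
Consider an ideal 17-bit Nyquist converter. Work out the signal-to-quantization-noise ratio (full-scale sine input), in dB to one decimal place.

SNR ≈ 6.02·N + 1.76 dB = 6.02·17 + 1.76 = 104.10 dB.

104.1 dB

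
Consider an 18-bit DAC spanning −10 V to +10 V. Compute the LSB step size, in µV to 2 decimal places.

Full-scale span = 20 V.
LSB = 20 / 2^18 = 20 / 262144 = 7.62939e-05 V = 76.29 µV.

76.29 µV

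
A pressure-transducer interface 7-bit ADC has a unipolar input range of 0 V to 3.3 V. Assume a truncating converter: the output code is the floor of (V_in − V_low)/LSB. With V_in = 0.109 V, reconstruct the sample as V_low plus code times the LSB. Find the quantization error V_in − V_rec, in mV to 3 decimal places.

5.875 mV

One LSB is 3.3 V / 128 = 25.781 mV.
(0.109 − 0)/0.0257812 = 4.2279; ⌊·⌋ gives code 4.
Reconstructed: 0.103125 V.
V_in − V_rec = 0.005875 V = 5.875 mV.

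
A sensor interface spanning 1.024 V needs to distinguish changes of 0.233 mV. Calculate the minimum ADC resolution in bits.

Number of steps required ≥ 1.024 V / 0.233 mV = 4394.85.
Need 2^N ≥ 4394.85; 2^12 = 4096, 2^13 = 8192.
Minimum N = 13.

13 bits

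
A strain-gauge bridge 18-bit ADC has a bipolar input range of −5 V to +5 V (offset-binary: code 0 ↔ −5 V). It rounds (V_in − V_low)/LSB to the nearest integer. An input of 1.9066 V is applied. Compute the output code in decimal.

code 181052

Full-scale span = 10 V; LSB = 10/2^18 = 38.15 µV.
Input sits at 181052.375 steps above V_low.
Round → code 181052.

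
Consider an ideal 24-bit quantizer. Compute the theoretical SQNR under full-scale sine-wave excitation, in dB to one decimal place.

146.2 dB

SNR ≈ 6.02·N + 1.76 dB = 6.02·24 + 1.76 = 146.24 dB.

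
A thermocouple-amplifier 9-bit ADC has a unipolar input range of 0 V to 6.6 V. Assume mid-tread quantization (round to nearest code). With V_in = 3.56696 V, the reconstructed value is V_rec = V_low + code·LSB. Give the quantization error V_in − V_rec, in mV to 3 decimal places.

-3.743 mV

One LSB is 6.6 V / 512 = 12.891 mV.
(3.56696 − 0)/0.0128906 = 276.7096; round gives code 277.
Reconstructed: 3.5707031 V.
Error = 3.56696 − 3.5707031 = -0.00374312 V = -3.743 mV.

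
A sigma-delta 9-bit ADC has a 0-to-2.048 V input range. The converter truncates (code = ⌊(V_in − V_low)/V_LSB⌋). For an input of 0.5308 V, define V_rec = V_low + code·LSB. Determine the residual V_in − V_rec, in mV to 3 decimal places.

Step size: 2.048 V ÷ 2^9 = 4.000 mV.
(0.5308 − 0)/0.004 = 132.7000; ⌊·⌋ gives code 132.
Code 132 maps back to 0 + 132×0.004 V = 0.528 V.
Error = 0.5308 − 0.528 = 0.0028 V = 2.800 mV.

2.800 mV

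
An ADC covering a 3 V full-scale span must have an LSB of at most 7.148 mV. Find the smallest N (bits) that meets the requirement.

9 bits

Number of steps required ≥ 3 V / 7.148 mV = 419.70.
Need 2^N ≥ 419.70; 2^8 = 256, 2^9 = 512.
Minimum N = 9.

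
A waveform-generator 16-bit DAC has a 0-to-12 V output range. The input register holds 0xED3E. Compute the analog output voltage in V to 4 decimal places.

11.1207 V

LSB = 12 V / 2^16 = 183.11 µV.
Code 0xED3E = 60734 decimal.
V_out = 0 + 60734 × 0.000183105 V = 11.1207 V.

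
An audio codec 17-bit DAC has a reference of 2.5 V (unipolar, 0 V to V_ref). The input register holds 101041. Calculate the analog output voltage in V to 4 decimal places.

1.9272 V

LSB = 2.5 V / 2^17 = 19.07 µV.
V_out = 0 + 101041 × 1.90735e-05 V = 1.9272 V.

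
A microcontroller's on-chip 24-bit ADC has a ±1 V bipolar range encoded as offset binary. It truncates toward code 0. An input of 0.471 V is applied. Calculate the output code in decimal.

code 12339642

LSB = 2 V / 16777216 = 0.12 µV.
(0.471 − (−1)) / 1.19209e-07 = 12339642.368 LSBs.
Floor → code 12339642.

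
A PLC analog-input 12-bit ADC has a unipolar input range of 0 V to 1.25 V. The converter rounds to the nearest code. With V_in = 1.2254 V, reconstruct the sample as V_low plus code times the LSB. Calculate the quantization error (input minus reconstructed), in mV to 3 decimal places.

Step size: 1.25 V ÷ 2^12 = 305.18 µV.
(1.2254 − 0)/0.000305176 = 4015.3907; round gives code 4015.
Reconstructed: 1.2252808 V.
Difference: 0.000119238 V → 0.119 mV.

0.119 mV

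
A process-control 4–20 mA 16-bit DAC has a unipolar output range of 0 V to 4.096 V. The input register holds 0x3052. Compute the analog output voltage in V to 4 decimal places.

LSB = 4.096 V / 2^16 = 62.50 µV.
Code 0x3052 = 12370 decimal.
V_out = 0 + 12370 × 6.25e-05 V = 0.773125 V.

0.7731 V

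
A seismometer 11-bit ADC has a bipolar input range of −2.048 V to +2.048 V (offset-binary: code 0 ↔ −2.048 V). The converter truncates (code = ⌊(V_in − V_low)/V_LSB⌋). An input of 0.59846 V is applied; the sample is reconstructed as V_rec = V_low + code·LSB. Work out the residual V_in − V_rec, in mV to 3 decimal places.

0.460 mV

One LSB is 4.096 V / 2048 = 2.000 mV.
(0.59846 − (−2.048))/0.002 = 1323.2300; ⌊·⌋ gives code 1323.
Reconstructed: 0.598 V.
Difference: 0.00046 V → 0.460 mV.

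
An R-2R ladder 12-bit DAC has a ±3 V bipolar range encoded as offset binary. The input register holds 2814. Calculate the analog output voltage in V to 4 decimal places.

LSB = 6 V / 2^12 = 1.465 mV.
V_out = (−3) + 2814 × 0.00146484 V = 1.12207 V.

1.1221 V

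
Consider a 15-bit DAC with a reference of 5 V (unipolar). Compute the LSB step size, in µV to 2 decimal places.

Full-scale span = 5 V.
LSB = 5 / 2^15 = 5 / 32768 = 0.000152588 V = 152.59 µV.

152.59 µV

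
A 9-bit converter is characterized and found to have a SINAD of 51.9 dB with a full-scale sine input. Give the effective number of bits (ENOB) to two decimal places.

8.33 bits

ENOB = (SINAD − 1.76) / 6.02 = (51.9 − 1.76)/6.02 = 8.329.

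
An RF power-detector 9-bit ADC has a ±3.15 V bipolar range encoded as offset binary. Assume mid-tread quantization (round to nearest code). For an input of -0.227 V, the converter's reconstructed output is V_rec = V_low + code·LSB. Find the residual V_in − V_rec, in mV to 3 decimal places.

Step size: 6.3 V ÷ 2^9 = 12.305 mV.
(V_in − V_low)/LSB = (-0.227 − (−3.15))/0.0123047 = 237.5517 → code 238 (round).
V_rec = (−3.15) + 238·0.0123047 = -0.22148438 V.
Error = -0.227 − (−0.22148438) = -0.00551562 V = -5.516 mV.

-5.516 mV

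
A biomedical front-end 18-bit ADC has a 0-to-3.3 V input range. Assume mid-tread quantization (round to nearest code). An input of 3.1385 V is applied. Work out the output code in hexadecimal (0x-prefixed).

LSB = 3.3 V / 262144 = 12.59 µV.
Input sits at 249314.832 steps above V_low.
Round → code 249315.
In hexadecimal (0x-prefixed): 0x3CDE3.

code 0x3CDE3 (decimal 249315)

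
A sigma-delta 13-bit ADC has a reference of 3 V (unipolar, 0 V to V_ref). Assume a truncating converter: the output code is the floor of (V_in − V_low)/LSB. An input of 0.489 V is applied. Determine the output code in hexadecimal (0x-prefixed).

code 0x537 (decimal 1335)

With 8192 levels over 3 V, one step is 366.21 µV.
(V_in − V_low)/LSB = (0.489 − 0) / 0.000366211 = 1335.296.
⌊·⌋(1335.296) = 1335.
In hexadecimal (0x-prefixed): 0x537.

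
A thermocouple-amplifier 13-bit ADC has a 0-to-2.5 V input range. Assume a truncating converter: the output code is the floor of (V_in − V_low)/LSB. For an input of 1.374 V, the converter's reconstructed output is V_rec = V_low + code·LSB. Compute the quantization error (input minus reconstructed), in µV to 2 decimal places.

98.63 µV

One LSB is 2.5 V / 8192 = 305.18 µV.
(1.374 − 0)/0.000305176 = 4502.3232; ⌊·⌋ gives code 4502.
Code 4502 maps back to 0 + 4502×0.000305176 V = 1.3739014 V.
Error = 1.374 − 1.3739014 = 9.86328e-05 V = 98.63 µV.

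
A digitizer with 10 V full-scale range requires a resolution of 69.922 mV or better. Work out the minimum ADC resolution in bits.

Number of steps required ≥ 10 V / 69.922 mV = 143.02.
Need 2^N ≥ 143.02; 2^7 = 128, 2^8 = 256.
Minimum N = 8.

8 bits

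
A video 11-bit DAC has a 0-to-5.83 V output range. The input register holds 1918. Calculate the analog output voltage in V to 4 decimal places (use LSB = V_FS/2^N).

5.4599 V

LSB = 5.83 V / 2^11 = 2.847 mV.
V_out = 0 + 1918 × 0.00284668 V = 5.45993 V.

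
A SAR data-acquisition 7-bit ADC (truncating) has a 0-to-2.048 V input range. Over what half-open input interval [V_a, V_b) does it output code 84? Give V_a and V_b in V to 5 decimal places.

LSB = 2.048/2^7 = 16.000 mV.
V_a = V_low + 84·LSB = 1.344 V; V_b = V_low + 85·LSB = 1.36 V.

[1.34400 V, 1.36000 V)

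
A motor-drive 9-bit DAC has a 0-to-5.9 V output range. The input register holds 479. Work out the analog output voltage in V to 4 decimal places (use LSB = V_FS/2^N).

5.5197 V

LSB = 5.9 V / 2^9 = 11.523 mV.
V_out = 0 + 479 × 0.0115234 V = 5.51973 V.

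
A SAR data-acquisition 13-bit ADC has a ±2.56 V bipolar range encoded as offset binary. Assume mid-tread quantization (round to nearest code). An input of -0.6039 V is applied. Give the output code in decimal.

code 3130

Full-scale span = 5.12 V; LSB = 5.12/2^13 = 0.625 mV.
(-0.6039 − (−2.56)) / 0.000625 = 3129.760 LSBs.
So the output code is 3130.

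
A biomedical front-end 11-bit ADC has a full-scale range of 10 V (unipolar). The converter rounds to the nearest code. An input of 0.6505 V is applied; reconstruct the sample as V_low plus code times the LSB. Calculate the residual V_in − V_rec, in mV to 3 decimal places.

LSB = 10/2^11 = 4.883 mV.
(V_in − V_low)/LSB = (0.6505 − 0)/0.00488281 = 133.2224 → code 133 (round).
Code 133 maps back to 0 + 133×0.00488281 V = 0.64941406 V.
Error = 0.6505 − 0.64941406 = 0.00108594 V = 1.086 mV.

1.086 mV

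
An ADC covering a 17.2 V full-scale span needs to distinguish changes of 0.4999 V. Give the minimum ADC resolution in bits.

Number of steps required ≥ 17.2 V / 0.4999 V = 34.41.
Need 2^N ≥ 34.41; 2^5 = 32, 2^6 = 64.
Minimum N = 6.

6 bits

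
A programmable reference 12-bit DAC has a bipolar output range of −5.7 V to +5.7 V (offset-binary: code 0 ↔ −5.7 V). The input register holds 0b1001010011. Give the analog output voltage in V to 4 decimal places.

LSB = 11.4 V / 2^12 = 2.783 mV.
Code 0b1001010011 = 595 decimal.
V_out = (−5.7) + 595 × 0.0027832 V = -4.04399 V.

-4.0440 V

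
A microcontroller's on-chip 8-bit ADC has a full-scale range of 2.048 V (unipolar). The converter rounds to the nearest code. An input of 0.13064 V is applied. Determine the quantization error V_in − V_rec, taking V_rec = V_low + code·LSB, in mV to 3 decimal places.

LSB = 2.048/2^8 = 8.000 mV.
(V_in − V_low)/LSB = (0.13064 − 0)/0.008 = 16.3300 → code 16 (round).
V_rec = 0 + 16·0.008 = 0.128 V.
Difference: 0.00264 V → 2.640 mV.

2.640 mV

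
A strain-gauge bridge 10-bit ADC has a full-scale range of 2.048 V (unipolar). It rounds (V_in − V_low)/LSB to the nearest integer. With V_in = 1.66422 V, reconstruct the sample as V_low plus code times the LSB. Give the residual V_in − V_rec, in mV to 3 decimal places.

LSB = 2.048/2^10 = 2.000 mV.
Scaled input = 832.1100 LSBs, so code = 832.
Code 832 maps back to 0 + 832×0.002 V = 1.664 V.
Error = 1.66422 − 1.664 = 0.00022 V = 0.220 mV.

0.220 mV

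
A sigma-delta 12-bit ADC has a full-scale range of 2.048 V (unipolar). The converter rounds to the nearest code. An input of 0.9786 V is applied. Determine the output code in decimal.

With 4096 levels over 2.048 V, one step is 0.500 mV.
(V_in − V_low)/LSB = (0.9786 − 0) / 0.0005 = 1957.200.
So the output code is 1957.

code 1957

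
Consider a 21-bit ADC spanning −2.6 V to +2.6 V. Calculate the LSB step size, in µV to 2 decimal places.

2.48 µV

Full-scale span = 5.2 V.
LSB = 5.2 / 2^21 = 5.2 / 2097152 = 2.47955e-06 V = 2.48 µV.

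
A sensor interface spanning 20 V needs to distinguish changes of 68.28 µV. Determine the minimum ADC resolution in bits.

Number of steps required ≥ 20 V / 68.28 µV = 292911.54.
Need 2^N ≥ 292911.54; 2^18 = 262144, 2^19 = 524288.
Minimum N = 19.

19 bits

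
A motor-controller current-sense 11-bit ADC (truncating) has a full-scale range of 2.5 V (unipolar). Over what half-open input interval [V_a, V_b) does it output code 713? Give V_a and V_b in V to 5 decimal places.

[0.87036 V, 0.87158 V)

LSB = 2.5/2^11 = 1.221 mV.
V_a = V_low + 713·LSB = 0.870361 V; V_b = V_low + 714·LSB = 0.871582 V.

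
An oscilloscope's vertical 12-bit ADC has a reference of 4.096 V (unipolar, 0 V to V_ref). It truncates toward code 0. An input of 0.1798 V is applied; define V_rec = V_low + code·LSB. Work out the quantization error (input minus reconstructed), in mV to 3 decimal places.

Step size: 4.096 V ÷ 2^12 = 1.000 mV.
(V_in − V_low)/LSB = (0.1798 − 0)/0.001 = 179.8000 → code 179 (floor).
Reconstructed: 0.179 V.
V_in − V_rec = 0.0008 V = 0.800 mV.

0.800 mV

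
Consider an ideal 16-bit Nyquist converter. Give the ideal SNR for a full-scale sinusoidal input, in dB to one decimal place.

98.1 dB

SNR ≈ 6.02·N + 1.76 dB = 6.02·16 + 1.76 = 98.08 dB.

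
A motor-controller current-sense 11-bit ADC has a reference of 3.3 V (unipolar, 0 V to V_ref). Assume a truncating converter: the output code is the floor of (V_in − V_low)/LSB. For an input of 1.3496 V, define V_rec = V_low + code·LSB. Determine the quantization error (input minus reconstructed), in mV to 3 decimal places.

0.918 mV

LSB = 3.3/2^11 = 1.611 mV.
(V_in − V_low)/LSB = (1.3496 − 0)/0.00161133 = 837.5699 → code 837 (floor).
Reconstructed: 1.3486816 V.
Difference: 0.000918359 V → 0.918 mV.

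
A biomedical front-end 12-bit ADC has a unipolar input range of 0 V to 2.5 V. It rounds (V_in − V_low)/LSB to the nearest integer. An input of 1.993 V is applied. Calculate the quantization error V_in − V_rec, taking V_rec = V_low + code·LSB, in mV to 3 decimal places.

0.202 mV

One LSB is 2.5 V / 4096 = 0.610 mV.
(V_in − V_low)/LSB = (1.993 − 0)/0.000610352 = 3265.3312 → code 3265 (round).
Reconstructed: 1.9927979 V.
Difference: 0.000202148 V → 0.202 mV.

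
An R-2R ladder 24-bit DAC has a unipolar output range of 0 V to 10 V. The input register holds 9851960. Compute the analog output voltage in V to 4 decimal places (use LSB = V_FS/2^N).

LSB = 10 V / 2^24 = 0.60 µV.
V_out = 0 + 9851960 × 5.96046e-07 V = 5.87223 V.

5.8722 V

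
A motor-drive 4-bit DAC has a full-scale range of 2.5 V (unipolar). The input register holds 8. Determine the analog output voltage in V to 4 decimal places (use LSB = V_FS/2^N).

LSB = 2.5 V / 2^4 = 156.250 mV.
V_out = 0 + 8 × 0.15625 V = 1.25 V.

1.2500 V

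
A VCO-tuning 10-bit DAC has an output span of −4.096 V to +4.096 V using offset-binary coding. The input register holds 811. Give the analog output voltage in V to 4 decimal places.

LSB = 8.192 V / 2^10 = 8.000 mV.
V_out = (−4.096) + 811 × 0.008 V = 2.392 V.

2.3920 V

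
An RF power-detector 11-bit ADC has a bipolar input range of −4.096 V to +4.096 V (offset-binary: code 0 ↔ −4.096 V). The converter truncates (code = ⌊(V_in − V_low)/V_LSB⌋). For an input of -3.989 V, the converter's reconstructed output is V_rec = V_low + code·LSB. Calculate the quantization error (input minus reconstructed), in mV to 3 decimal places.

3.000 mV

One LSB is 8.192 V / 2048 = 4.000 mV.
Scaled input = 26.7500 LSBs, so code = 26.
Code 26 maps back to (−4.096) + 26×0.004 V = -3.992 V.
Difference: 0.003 V → 3.000 mV.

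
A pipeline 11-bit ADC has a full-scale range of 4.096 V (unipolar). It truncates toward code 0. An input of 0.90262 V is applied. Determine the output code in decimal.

LSB = 4.096 V / 2048 = 2.000 mV.
(0.90262 − 0) / 0.002 = 451.310 LSBs.
So the output code is 451.

code 451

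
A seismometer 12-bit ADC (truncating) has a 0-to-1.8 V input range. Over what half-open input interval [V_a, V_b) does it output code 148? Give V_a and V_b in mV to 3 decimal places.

[65.039 mV, 65.479 mV)

LSB = 1.8/2^12 = 439.45 µV.
V_a = V_low + 148·LSB = 0.0650391 V; V_b = V_low + 149·LSB = 0.0654785 V.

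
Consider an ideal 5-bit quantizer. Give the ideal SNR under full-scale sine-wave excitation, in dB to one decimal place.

31.9 dB

SNR ≈ 6.02·N + 1.76 dB = 6.02·5 + 1.76 = 31.86 dB.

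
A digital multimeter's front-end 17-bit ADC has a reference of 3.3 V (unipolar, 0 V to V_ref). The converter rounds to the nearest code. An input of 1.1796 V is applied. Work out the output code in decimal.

code 46852

LSB = 3.3 V / 131072 = 25.18 µV.
(V_in − V_low)/LSB = (1.1796 − 0) / 2.5177e-05 = 46852.282.
Round → code 46852.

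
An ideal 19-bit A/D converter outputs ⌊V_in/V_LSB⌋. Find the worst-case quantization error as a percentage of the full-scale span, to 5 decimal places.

0.00019 %

Truncating → worst-case error = 1 LSB = V_FS/2^19, so 100/524288 = 0.000190735 % of full scale.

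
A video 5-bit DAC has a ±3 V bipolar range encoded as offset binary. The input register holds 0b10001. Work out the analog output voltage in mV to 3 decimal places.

LSB = 6 V / 2^5 = 187.500 mV.
Code 0b10001 = 17 decimal.
V_out = (−3) + 17 × 0.1875 V = 0.1875 V.
= 187.500 mV.

187.500 mV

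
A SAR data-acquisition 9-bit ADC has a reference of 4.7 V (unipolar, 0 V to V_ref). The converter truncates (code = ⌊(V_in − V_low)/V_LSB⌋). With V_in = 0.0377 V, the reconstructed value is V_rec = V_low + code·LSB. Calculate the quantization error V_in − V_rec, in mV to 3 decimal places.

0.981 mV

Step size: 4.7 V ÷ 2^9 = 9.180 mV.
(V_in − V_low)/LSB = (0.0377 − 0)/0.00917969 = 4.1069 → code 4 (floor).
Code 4 maps back to 0 + 4×0.00917969 V = 0.03671875 V.
V_in − V_rec = 0.00098125 V = 0.981 mV.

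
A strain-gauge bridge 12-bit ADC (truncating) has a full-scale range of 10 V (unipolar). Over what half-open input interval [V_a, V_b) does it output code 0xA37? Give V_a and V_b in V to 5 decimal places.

[6.38428 V, 6.38672 V)

LSB = 10/2^12 = 2.441 mV.
Code 0xA37 = 2615 decimal.
V_a = V_low + 2615·LSB = 6.38428 V; V_b = V_low + 2616·LSB = 6.38672 V.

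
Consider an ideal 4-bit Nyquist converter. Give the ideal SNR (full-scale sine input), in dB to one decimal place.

SNR ≈ 6.02·N + 1.76 dB = 6.02·4 + 1.76 = 25.84 dB.

25.8 dB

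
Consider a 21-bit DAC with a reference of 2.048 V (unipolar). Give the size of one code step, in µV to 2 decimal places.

Full-scale span = 2.048 V.
LSB = 2.048 / 2^21 = 2.048 / 2097152 = 9.76563e-07 V = 0.98 µV.

0.98 µV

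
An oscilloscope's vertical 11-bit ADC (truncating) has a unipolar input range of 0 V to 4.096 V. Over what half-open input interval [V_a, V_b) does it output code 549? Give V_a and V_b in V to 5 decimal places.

LSB = 4.096/2^11 = 2.000 mV.
V_a = V_low + 549·LSB = 1.098 V; V_b = V_low + 550·LSB = 1.1 V.

[1.09800 V, 1.10000 V)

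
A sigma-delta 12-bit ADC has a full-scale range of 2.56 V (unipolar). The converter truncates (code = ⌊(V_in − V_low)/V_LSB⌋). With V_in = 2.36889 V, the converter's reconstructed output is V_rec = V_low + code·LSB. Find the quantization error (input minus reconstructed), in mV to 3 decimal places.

One LSB is 2.56 V / 4096 = 0.625 mV.
Scaled input = 3790.2240 LSBs, so code = 3790.
Reconstructed: 2.36875 V.
Difference: 0.00014 V → 0.140 mV.

0.140 mV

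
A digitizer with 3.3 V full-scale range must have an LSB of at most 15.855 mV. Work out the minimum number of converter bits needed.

Number of steps required ≥ 3.3 V / 15.855 mV = 208.14.
Need 2^N ≥ 208.14; 2^7 = 128, 2^8 = 256.
Minimum N = 8.

8 bits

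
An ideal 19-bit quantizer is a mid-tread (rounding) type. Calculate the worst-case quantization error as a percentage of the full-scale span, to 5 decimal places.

Rounding → worst-case error = ½ LSB = V_FS/2^20, so 100/1048576 = 9.53674e-05 % of full scale.

0.00010 %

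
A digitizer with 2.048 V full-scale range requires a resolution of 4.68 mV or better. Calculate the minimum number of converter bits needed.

9 bits

Number of steps required ≥ 2.048 V / 4.68 mV = 437.61.
Need 2^N ≥ 437.61; 2^8 = 256, 2^9 = 512.
Minimum N = 9.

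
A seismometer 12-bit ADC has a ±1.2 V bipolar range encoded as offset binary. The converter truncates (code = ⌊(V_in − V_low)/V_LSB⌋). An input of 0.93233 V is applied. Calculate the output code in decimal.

With 4096 levels over 2.4 V, one step is 0.586 mV.
(0.93233 − (−1.2)) / 0.000585937 = 3639.177 LSBs.
⌊·⌋(3639.177) = 3639.

code 3639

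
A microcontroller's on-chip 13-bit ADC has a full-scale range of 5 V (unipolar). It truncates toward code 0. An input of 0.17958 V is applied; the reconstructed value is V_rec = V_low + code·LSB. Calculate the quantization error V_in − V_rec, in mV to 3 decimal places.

0.137 mV

Step size: 5 V ÷ 2^13 = 0.610 mV.
(V_in − V_low)/LSB = (0.17958 − 0)/0.000610352 = 294.2239 → code 294 (floor).
Reconstructed: 0.17944336 V.
V_in − V_rec = 0.000136641 V = 0.137 mV.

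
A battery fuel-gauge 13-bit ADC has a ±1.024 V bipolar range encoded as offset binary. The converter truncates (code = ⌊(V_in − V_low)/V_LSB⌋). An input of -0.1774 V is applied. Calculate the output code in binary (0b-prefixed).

code 0b110100111010 (decimal 3386)

Full-scale span = 2.048 V; LSB = 2.048/2^13 = 250.00 µV.
(-0.1774 − (−1.024)) / 0.00025 = 3386.400 LSBs.
So the output code is 3386.
In binary (0b-prefixed): 0b110100111010.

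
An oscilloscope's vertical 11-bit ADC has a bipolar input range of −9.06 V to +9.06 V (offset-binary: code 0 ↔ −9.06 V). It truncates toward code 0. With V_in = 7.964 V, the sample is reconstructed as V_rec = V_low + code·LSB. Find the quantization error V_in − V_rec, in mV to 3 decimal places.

Step size: 18.12 V ÷ 2^11 = 8.848 mV.
(V_in − V_low)/LSB = (7.964 − (−9.06))/0.00884766 = 1924.1254 → code 1924 (floor).
V_rec = (−9.06) + 1924·0.00884766 = 7.9628906 V.
Difference: 0.00110937 V → 1.109 mV.

1.109 mV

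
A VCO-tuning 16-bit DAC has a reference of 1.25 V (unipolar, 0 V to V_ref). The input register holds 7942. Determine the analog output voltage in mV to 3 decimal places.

LSB = 1.25 V / 2^16 = 19.07 µV.
V_out = 0 + 7942 × 1.90735e-05 V = 0.151482 V.
= 151.482 mV.

151.482 mV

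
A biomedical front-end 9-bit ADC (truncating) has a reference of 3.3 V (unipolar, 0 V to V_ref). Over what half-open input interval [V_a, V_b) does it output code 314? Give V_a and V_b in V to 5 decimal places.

[2.02383 V, 2.03027 V)

LSB = 3.3/2^9 = 6.445 mV.
V_a = V_low + 314·LSB = 2.02383 V; V_b = V_low + 315·LSB = 2.03027 V.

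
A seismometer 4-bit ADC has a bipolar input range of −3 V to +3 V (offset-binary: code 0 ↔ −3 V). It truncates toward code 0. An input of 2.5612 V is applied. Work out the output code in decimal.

LSB = 6 V / 16 = 375.000 mV.
(2.5612 − (−3)) / 0.375 = 14.830 LSBs.
⌊·⌋(14.830) = 14.

code 14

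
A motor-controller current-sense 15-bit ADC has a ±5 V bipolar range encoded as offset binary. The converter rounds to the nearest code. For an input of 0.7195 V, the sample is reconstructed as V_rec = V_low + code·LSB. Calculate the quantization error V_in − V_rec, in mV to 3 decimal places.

-0.104 mV

LSB = 10/2^15 = 305.18 µV.
(V_in − V_low)/LSB = (0.7195 − (−5))/0.000305176 = 18741.6576 → code 18742 (round).
Reconstructed: 0.71960449 V.
Error = 0.7195 − 0.71960449 = -0.000104492 V = -0.104 mV.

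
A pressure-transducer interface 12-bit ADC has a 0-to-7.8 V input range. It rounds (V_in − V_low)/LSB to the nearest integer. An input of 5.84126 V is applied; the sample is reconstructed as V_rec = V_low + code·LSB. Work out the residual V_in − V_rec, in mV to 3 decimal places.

One LSB is 7.8 V / 4096 = 1.904 mV.
(V_in − V_low)/LSB = (5.84126 − 0)/0.0019043 = 3067.4104 → code 3067 (round).
V_rec = 0 + 3067·0.0019043 = 5.8404785 V.
Error = 5.84126 − 5.8404785 = 0.000781484 V = 0.781 mV.

0.781 mV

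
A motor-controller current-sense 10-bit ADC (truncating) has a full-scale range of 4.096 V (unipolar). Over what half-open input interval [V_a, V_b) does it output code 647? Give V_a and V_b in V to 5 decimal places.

[2.58800 V, 2.59200 V)

LSB = 4.096/2^10 = 4.000 mV.
V_a = V_low + 647·LSB = 2.588 V; V_b = V_low + 648·LSB = 2.592 V.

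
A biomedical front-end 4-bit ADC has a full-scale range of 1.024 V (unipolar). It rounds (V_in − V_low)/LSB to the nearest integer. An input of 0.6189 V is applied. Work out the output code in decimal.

Full-scale span = 1.024 V; LSB = 1.024/2^4 = 64.000 mV.
(V_in − V_low)/LSB = (0.6189 − 0) / 0.064 = 9.670.
round(9.670) = 10.

code 10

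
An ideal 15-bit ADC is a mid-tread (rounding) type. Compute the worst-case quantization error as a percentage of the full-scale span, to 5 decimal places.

0.00153 %

Rounding → worst-case error = ½ LSB = V_FS/2^16, so 100/65536 = 0.00152588 % of full scale.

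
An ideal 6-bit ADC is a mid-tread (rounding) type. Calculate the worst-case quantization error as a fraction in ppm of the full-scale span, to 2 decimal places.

Rounding → worst-case error = ½ LSB = V_FS/2^7, so 1e+06/128 = 7812.5 ppm of full scale.

7812.50 ppm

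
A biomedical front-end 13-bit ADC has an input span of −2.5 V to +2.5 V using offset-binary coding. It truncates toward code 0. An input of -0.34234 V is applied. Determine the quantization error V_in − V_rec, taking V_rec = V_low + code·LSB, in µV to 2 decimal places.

67.23 µV

LSB = 5/2^13 = 0.610 mV.
Scaled input = 3535.1101 LSBs, so code = 3535.
Reconstructed: -0.34240723 V.
Error = -0.34234 − (−0.34240723) = 6.72266e-05 V = 67.23 µV.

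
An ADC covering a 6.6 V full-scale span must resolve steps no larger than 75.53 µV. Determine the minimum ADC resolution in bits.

17 bits

Number of steps required ≥ 6.6 V / 75.53 µV = 87382.50.
Need 2^N ≥ 87382.50; 2^16 = 65536, 2^17 = 131072.
Minimum N = 17.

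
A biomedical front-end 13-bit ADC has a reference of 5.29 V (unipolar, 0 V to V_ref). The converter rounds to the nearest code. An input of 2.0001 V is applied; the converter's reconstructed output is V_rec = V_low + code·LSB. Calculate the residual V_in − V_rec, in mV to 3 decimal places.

0.206 mV

LSB = 5.29/2^13 = 0.646 mV.
(V_in − V_low)/LSB = (2.0001 − 0)/0.000645752 = 3097.3193 → code 3097 (round).
Code 3097 maps back to 0 + 3097×0.000645752 V = 1.9998938 V.
Difference: 0.000206201 V → 0.206 mV.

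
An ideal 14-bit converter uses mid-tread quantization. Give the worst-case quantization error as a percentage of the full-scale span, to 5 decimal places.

Rounding → worst-case error = ½ LSB = V_FS/2^15, so 100/32768 = 0.00305176 % of full scale.

0.00305 %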